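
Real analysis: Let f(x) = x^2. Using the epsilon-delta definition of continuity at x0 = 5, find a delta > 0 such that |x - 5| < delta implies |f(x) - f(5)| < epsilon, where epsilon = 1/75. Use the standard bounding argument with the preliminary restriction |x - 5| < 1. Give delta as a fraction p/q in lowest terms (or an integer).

Factor: |x^2 - (5)^2| = |x - 5| * |x + 5|.
Impose |x - 5| < 1 first. Then |x + 5| = |(x - 5) + 2*(5)| <= |x - 5| + 2*|5| < 1 + 10 = 11.
So |x^2 - (5)^2| < delta * 11.
We need delta * 11 <= 1/75, i.e. delta <= 1/75/11 = 1/825.
Since 1/825 < 1, this is tighter than 1; take delta = 1/825.
So delta = 1/825 works.

1/825


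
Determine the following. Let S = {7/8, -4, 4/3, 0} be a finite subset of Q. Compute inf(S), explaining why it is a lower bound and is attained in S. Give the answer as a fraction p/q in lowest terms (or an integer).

S is finite, so inf(S) = min(S).
Sorted increasing:
-4, 0, 7/8, 4/3
The extremum is -4.
For every x in S, x >= -4. And -4 is in S, so it is attained.
Therefore inf(S) = -4.

-4


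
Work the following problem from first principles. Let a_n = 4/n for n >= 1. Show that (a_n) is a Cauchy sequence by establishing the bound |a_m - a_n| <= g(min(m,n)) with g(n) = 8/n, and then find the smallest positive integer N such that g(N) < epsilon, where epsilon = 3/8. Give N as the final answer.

For any m, n >= 1, by the triangle inequality:
|a_m - a_n| = |4/m - 4/n| <= 4*1/m + 4*1/n <= 8/min(m,n).
So g(n) = 8/n bounds the Cauchy difference. Since g(n) -> 0, (a_n) is Cauchy.
Now solve g(N) < 3/8: 8/N < 3/8 <=> N > 8 / (3/8) = 64/3.
The smallest integer strictly greater than 64/3 is N = 22.
Check: g(22) = 8/22 = 4/11 < 3/8; g(21) = 8/21 >= 3/8. So N = 22.

22


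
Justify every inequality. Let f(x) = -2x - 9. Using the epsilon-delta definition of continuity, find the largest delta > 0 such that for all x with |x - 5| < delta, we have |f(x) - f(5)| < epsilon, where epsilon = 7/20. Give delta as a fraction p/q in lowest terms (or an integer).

We compute f(5) = -2*(5) - 9 = -19.
|f(x) - f(5)| = |-2x - 9 - (-19)| = |-2(x - 5)| = 2|x - 5|.
We need 2|x - 5| < 7/20, i.e. |x - 5| < 7/20 / 2 = 7/40.
So any delta <= 7/40 works. Conversely, if delta > 7/40, then x = 5 + 7/40 satisfies |x - 5| = 7/40 < delta but |f(x) - f(5)| = 2 * 7/40 = 7/20, which is not < 7/20; so no larger delta works.
Hence the largest such delta is 7/40.

7/40


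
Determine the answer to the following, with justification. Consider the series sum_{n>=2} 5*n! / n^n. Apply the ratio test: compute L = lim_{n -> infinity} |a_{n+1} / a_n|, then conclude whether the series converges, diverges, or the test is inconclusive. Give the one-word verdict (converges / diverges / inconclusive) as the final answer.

Let a_n denote the general term. Form the ratio a_{n+1}/a_n and simplify:
a_{n+1}/a_n = (n/(n + 1))^n
Take the limit as n -> infinity: L = exp(-1).
Since L = exp(-1) < 1, the ratio test implies the series converges.

converges


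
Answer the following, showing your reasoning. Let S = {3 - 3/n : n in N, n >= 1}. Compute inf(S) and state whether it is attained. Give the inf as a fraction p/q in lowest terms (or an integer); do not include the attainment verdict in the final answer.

Analysis:
- Values: 0, 3/2, 2, 9/4, ... strictly increasing.
- Minimum is 0 (n=1); inf = 0 (attained).
- 3 - 3/n -> 3 from below; sup = 3, not attained.
Conclusion: inf(S) = 0, attained in S.

0


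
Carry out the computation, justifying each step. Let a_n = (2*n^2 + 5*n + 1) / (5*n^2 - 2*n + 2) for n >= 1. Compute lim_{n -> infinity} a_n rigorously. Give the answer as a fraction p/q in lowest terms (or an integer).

Divide numerator and denominator by n^2, the highest power:
numerator / n^2 = 2 + 5/n + n^(-2)
denominator / n^2 = 5 - 2/n + 2/n^2
As n -> infinity, all terms of the form c/n^k (k >= 1) tend to 0.
So numerator / n^2 -> 2 and denominator / n^2 -> 5.
Therefore lim a_n = 2/5.

2/5


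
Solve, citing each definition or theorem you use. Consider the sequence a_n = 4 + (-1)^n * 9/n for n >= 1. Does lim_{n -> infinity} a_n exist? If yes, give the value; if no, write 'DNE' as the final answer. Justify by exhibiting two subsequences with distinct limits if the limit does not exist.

Examine the behaviour of a_n along subsequences.
Even-n subsequence a_{2k} = 4 + 9/(2k) -> 4. Odd-n subsequence a_{2k+1} = 4 - 9/(2k+1) -> 4. Both tend to 4, which suggests the limit is 4; verify directly.
|a_n - 4| = |(-1)^n * 9/n| = 9/n for every n >= 1.
Given epsilon > 0, choose a positive integer N > 9/epsilon. Then for all n >= N, |a_n - 4| = 9/n <= 9/N < epsilon.
So by the definition of the limit, lim a_n exists and equals 4.

4


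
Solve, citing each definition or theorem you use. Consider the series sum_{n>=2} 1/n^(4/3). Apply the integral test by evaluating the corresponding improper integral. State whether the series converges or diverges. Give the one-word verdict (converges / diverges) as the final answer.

Let f(x) = x^(-4/3). Then f is positive, continuous, and decreasing on [2, infinity), so the integral test applies.
Compute the improper integral int_{2}^infinity f(x) dx:
  antiderivative F(x) = -3/x^(1/3).
  As x -> infinity, F(x) -> 0 (since p = 4/3 > 1).
  So int = F(infinity) - F(2) = 0 - (-3*2^(2/3)/2) = 3*2^(2/3)/2.
  Finite, so by the integral test, the series converges.

converges


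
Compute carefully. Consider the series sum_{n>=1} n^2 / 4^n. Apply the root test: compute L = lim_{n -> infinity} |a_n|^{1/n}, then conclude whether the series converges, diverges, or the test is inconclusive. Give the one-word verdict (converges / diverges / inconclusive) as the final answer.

Let a_n denote the general term. Form |a_n|^(1/n) and simplify:
|a_n|^(1/n) = n^(2/n)/4
Take the limit as n -> infinity: L = 1/4.
Since L = 1/4 < 1, the root test implies convergence.

converges


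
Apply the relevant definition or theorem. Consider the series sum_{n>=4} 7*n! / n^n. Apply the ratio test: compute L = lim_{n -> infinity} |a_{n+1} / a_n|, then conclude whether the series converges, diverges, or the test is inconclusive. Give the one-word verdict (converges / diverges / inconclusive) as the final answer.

Let a_n denote the general term. Form the ratio a_{n+1}/a_n and simplify:
a_{n+1}/a_n = (n/(n + 1))^n
Take the limit as n -> infinity: L = exp(-1).
Since L = exp(-1) < 1, the ratio test implies the series converges.

converges


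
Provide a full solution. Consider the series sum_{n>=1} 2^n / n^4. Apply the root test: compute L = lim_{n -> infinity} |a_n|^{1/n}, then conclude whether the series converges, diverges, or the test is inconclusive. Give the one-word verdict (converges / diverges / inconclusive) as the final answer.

Let a_n denote the general term. Form |a_n|^(1/n) and simplify:
|a_n|^(1/n) = 2/n^(4/n)
Take the limit as n -> infinity: L = 2.
Since L = 2 > 1, the root test implies divergence.

diverges


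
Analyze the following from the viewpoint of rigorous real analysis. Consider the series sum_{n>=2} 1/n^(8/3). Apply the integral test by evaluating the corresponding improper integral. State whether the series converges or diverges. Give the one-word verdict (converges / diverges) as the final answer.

Let f(x) = x^(-8/3). Then f is positive, continuous, and decreasing on [2, infinity), so the integral test applies.
Compute the improper integral int_{2}^infinity f(x) dx:
  antiderivative F(x) = -3/(5*x^(5/3)).
  As x -> infinity, F(x) -> 0 (since p = 8/3 > 1).
  So int = F(infinity) - F(2) = 0 - (-3*2^(1/3)/20) = 3*2^(1/3)/20.
  Finite, so by the integral test, the series converges.

converges


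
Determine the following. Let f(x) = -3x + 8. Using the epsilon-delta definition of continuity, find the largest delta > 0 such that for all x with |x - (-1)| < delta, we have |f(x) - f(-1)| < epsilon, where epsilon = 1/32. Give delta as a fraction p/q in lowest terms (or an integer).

We compute f(-1) = -3*(-1) + 8 = 11.
|f(x) - f(-1)| = |-3x + 8 - (11)| = |-3(x - (-1))| = 3|x - (-1)|.
We need 3|x - (-1)| < 1/32, i.e. |x - (-1)| < 1/32 / 3 = 1/96.
So any delta <= 1/96 works. Conversely, if delta > 1/96, then x = -1 + 1/96 satisfies |x - (-1)| = 1/96 < delta but |f(x) - f(-1)| = 3 * 1/96 = 1/32, which is not < 1/32; so no larger delta works.
Hence the largest such delta is 1/96.

1/96


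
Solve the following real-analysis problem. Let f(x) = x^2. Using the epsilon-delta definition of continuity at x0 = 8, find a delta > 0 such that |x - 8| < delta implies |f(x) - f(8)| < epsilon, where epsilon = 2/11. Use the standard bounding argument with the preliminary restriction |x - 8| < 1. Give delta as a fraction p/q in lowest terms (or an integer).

Factor: |x^2 - (8)^2| = |x - 8| * |x + 8|.
Impose |x - 8| < 1 first. Then |x + 8| = |(x - 8) + 2*(8)| <= |x - 8| + 2*|8| < 1 + 16 = 17.
So |x^2 - (8)^2| < delta * 17.
We need delta * 17 <= 2/11, i.e. delta <= 2/11/17 = 2/187.
Since 2/187 < 1, this is tighter than 1; take delta = 2/187.
So delta = 2/187 works.

2/187


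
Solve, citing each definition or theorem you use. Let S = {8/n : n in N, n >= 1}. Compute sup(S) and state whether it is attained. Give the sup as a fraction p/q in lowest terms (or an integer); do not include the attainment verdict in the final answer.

Analysis:
- Values: 8, 4, 8/3, 2, ... strictly decreasing.
- The maximum is 8 (n=1); sup = 8 (attained).
- The set is bounded below by 0; 8/n -> 0 so 0 is the greatest lower bound.
- 0 is not in the set, so inf = 0 is not attained.
Conclusion: sup(S) = 8, attained in S.

8


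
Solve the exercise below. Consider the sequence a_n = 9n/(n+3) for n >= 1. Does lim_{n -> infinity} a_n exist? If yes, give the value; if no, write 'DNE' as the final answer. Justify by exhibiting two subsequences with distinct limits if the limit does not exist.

Examine the behaviour of a_n along subsequences.
Even-n subsequence a_{2k} = 9(2k)/(2k+3) -> 9. Odd-n subsequence a_{2k+1} = 9(2k+1)/(2k+4) -> 9. Both tend to 9, which suggests the limit is 9; verify directly.
|a_n - 9| = |9n - 9(n+3)| / (n+3) = 27/(n+3) < 27/n for every n >= 1.
Given epsilon > 0, choose a positive integer N > 27/epsilon. Then for all n >= N, |a_n - 9| < 27/n <= 27/N < epsilon.
So by the definition of the limit, lim a_n exists and equals 9.

9


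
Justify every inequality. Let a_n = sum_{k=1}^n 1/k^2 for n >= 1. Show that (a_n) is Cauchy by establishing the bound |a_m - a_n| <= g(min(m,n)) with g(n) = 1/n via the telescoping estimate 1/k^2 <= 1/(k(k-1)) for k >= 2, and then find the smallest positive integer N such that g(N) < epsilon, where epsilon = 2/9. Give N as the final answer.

For m > n >= 1: |a_m - a_n| = sum_{k=n+1}^m 1/k^2.
Use 1/k^2 <= 1/(k(k-1)) = 1/(k-1) - 1/k for k >= 2:
sum_{k=n+1}^m 1/k^2 <= sum_{k=n+1}^m (1/(k-1) - 1/k) = 1/n - 1/m <= 1/n.
By symmetry the same bound holds with n,m swapped, so |a_m - a_n| <= 1/min(m,n) = g(min(m,n)). Since g(n) -> 0, (a_n) is Cauchy.
Now solve g(N) < 2/9: 1/N < 2/9 <=> N > 1/(2/9) = 9/2.
The smallest integer strictly greater than 9/2 is N = 5.
Check: g(5) = 1/5 < 2/9; g(4) = 1/4 >= 2/9. So N = 5.

5


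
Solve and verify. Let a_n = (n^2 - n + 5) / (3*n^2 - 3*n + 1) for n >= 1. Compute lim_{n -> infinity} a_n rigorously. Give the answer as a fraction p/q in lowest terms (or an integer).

Divide numerator and denominator by n^2, the highest power:
numerator / n^2 = 1 - 1/n + 5/n^2
denominator / n^2 = 3 - 3/n + n^(-2)
As n -> infinity, all terms of the form c/n^k (k >= 1) tend to 0.
So numerator / n^2 -> 1 and denominator / n^2 -> 3.
Therefore lim a_n = 1/3.

1/3


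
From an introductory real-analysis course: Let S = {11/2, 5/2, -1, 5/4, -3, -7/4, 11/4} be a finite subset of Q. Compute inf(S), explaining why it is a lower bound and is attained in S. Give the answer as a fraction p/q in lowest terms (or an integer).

S is finite, so inf(S) = min(S).
Sorted increasing:
-3, -7/4, -1, 5/4, 5/2, 11/4, 11/2
The extremum is -3.
For every x in S, x >= -3. And -3 is in S, so it is attained.
Therefore inf(S) = -3.

-3


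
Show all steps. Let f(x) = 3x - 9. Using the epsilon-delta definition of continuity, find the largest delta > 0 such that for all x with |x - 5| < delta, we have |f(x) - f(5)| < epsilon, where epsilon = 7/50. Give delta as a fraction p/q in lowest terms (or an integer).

We compute f(5) = 3*(5) - 9 = 6.
|f(x) - f(5)| = |3x - 9 - (6)| = |3(x - 5)| = 3|x - 5|.
We need 3|x - 5| < 7/50, i.e. |x - 5| < 7/50 / 3 = 7/150.
So any delta <= 7/150 works. Conversely, if delta > 7/150, then x = 5 + 7/150 satisfies |x - 5| = 7/150 < delta but |f(x) - f(5)| = 3 * 7/150 = 7/50, which is not < 7/50; so no larger delta works.
Hence the largest such delta is 7/150.

7/150


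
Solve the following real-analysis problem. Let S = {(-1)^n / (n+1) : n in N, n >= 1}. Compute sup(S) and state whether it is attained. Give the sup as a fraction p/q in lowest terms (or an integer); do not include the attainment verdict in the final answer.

Analysis:
- Values: -1/2, 1/3, -1/4, 1/5, -1/6, ...
- Positive terms (even n): 1/(2+1), 1/(4+1), ... decreasing -> max = 1/3 (n=2).
- Negative terms (odd n): -1/(1+1), -1/(3+1), ... increasing -> min = -1/2 (n=1).
- So sup = 1/3 (attained at n=2); inf = -1/2 (attained at n=1).
Conclusion: sup(S) = 1/3, attained in S.

1/3


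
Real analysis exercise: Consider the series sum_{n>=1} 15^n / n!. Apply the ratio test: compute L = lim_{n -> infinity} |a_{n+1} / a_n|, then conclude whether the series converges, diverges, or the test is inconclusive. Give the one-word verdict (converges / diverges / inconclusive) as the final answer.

Let a_n denote the general term. Form the ratio a_{n+1}/a_n and simplify:
a_{n+1}/a_n = 15/(n + 1)
Take the limit as n -> infinity: L = 0.
Since L = 0 < 1, the ratio test implies the series converges.

converges


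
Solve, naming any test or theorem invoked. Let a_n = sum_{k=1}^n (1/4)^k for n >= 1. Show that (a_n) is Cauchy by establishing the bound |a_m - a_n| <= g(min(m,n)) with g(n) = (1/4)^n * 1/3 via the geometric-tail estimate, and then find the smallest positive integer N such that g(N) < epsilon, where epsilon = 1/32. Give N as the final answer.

For m > n >= 1: |a_m - a_n| = sum_{k=n+1}^m (1/4)^k < sum_{k=n+1}^infinity (1/4)^k = (1/4)^(n+1) / (1 - 1/4) = (1/4)^n * (1/4) * (4/3) = (1/4)^n * 1/3.
So g(n) = (1/4)^n / 3. Since g(n) -> 0, (a_n) is Cauchy.
Now solve g(N) < 1/32: (1/4)^N / 3 < 1/32 <=> 4^N > 1 / (3 * 1/32) = 32/3.
Check powers of 4: 4^1 = 4 <= 32/3, 4^2 = 16 > 32/3.
So the smallest such N is 2. Check: g(2) = 1/(3 * 16) = 1/48 < 1/32.

2


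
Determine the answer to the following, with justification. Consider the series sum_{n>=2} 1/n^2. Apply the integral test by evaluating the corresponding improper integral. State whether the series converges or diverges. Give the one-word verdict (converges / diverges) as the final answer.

Let f(x) = x^(-2). Then f is positive, continuous, and decreasing on [2, infinity), so the integral test applies.
Compute the improper integral int_{2}^infinity f(x) dx:
  antiderivative F(x) = -1/x.
  As x -> infinity, F(x) -> 0 (since p = 2 > 1).
  So int = F(infinity) - F(2) = 0 - (-1/2) = 1/2.
  Finite, so by the integral test, the series converges.

converges


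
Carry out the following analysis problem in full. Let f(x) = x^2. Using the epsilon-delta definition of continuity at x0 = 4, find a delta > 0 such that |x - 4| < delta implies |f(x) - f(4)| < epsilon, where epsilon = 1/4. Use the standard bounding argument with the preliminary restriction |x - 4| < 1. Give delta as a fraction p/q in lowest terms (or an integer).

Factor: |x^2 - (4)^2| = |x - 4| * |x + 4|.
Impose |x - 4| < 1 first. Then |x + 4| = |(x - 4) + 2*(4)| <= |x - 4| + 2*|4| < 1 + 8 = 9.
So |x^2 - (4)^2| < delta * 9.
We need delta * 9 <= 1/4, i.e. delta <= 1/4/9 = 1/36.
Since 1/36 < 1, this is tighter than 1; take delta = 1/36.
So delta = 1/36 works.

1/36


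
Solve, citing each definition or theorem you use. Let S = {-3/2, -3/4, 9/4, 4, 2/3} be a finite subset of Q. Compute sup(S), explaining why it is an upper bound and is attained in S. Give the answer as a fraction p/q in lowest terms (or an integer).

S is finite, so sup(S) = max(S).
Sorted decreasing:
4, 9/4, 2/3, -3/4, -3/2
The extremum is 4.
For every x in S, x <= 4. And 4 is in S, so it is attained.
Therefore sup(S) = 4.

4


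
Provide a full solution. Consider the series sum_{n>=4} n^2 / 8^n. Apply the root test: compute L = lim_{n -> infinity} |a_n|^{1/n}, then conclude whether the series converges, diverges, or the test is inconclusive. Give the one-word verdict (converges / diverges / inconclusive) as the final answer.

Let a_n denote the general term. Form |a_n|^(1/n) and simplify:
|a_n|^(1/n) = n^(2/n)/8
Take the limit as n -> infinity: L = 1/8.
Since L = 1/8 < 1, the root test implies convergence.

converges


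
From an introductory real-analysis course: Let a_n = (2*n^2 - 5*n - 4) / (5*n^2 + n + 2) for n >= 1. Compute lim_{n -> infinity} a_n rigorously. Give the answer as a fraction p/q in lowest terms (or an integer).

Divide numerator and denominator by n^2, the highest power:
numerator / n^2 = 2 - 5/n - 4/n^2
denominator / n^2 = 5 + 1/n + 2/n^2
As n -> infinity, all terms of the form c/n^k (k >= 1) tend to 0.
So numerator / n^2 -> 2 and denominator / n^2 -> 5.
Therefore lim a_n = 2/5.

2/5


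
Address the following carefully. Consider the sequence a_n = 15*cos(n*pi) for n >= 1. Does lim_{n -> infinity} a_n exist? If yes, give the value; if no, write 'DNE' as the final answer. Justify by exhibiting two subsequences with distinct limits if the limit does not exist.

Examine the behaviour of a_n along subsequences.
cos(n*pi) = (-1)^n, so a_n = 15*(-1)^n. a_{2k} = 15 -> 15. a_{2k+1} = -15 -> -15.
Since these two subsequential limits are 15 and -15, distinct, the full sequence cannot converge (a convergent sequence has all subsequences tending to the same limit). So lim a_n does not exist.

DNE


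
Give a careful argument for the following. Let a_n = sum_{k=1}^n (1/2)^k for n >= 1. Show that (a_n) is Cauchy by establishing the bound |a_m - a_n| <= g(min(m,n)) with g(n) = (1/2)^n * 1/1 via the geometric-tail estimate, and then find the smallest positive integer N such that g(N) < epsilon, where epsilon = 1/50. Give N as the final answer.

For m > n >= 1: |a_m - a_n| = sum_{k=n+1}^m (1/2)^k < sum_{k=n+1}^infinity (1/2)^k = (1/2)^(n+1) / (1 - 1/2) = (1/2)^n * (1/2) * (2/1) = (1/2)^n * 1/1.
So g(n) = (1/2)^n / 1. Since g(n) -> 0, (a_n) is Cauchy.
Now solve g(N) < 1/50: (1/2)^N / 1 < 1/50 <=> 2^N > 1 / (1 * 1/50) = 50.
Check powers of 2: 2^5 = 32 <= 50, 2^6 = 64 > 50.
So the smallest such N is 6. Check: g(6) = 1/(1 * 64) = 1/64 < 1/50.

6


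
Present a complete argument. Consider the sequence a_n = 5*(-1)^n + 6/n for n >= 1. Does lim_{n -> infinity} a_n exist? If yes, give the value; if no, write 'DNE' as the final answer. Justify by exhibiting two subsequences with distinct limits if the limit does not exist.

Examine the behaviour of a_n along subsequences.
a_{2k} = 5 + 6/(2k) -> 5. a_{2k+1} = -5 + 6/(2k+1) -> -5.
Since these two subsequential limits are 5 and -5, distinct, the full sequence cannot converge (a convergent sequence has all subsequences tending to the same limit). So lim a_n does not exist.

DNE


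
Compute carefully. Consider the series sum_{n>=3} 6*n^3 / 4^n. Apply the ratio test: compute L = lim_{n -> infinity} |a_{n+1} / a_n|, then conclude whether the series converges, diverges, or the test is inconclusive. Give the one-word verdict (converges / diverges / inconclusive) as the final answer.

Let a_n denote the general term. Form the ratio a_{n+1}/a_n and simplify:
a_{n+1}/a_n = (n + 1)^3/(4*n^3)
Take the limit as n -> infinity: L = 1/4.
Since L = 1/4 < 1, the ratio test implies the series converges.

converges


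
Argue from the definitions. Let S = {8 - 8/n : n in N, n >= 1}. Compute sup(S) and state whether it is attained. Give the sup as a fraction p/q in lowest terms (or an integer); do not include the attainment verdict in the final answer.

Analysis:
- Values: 0, 4, 16/3, 6, ... strictly increasing.
- Minimum is 0 (n=1); inf = 0 (attained).
- 8 - 8/n -> 8 from below; sup = 8, not attained.
Conclusion: sup(S) = 8, not attained in S.

8


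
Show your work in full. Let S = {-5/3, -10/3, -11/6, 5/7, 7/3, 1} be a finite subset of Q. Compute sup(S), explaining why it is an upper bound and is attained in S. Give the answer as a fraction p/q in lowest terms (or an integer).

S is finite, so sup(S) = max(S).
Sorted decreasing:
7/3, 1, 5/7, -5/3, -11/6, -10/3
The extremum is 7/3.
For every x in S, x <= 7/3. And 7/3 is in S, so it is attained.
Therefore sup(S) = 7/3.

7/3


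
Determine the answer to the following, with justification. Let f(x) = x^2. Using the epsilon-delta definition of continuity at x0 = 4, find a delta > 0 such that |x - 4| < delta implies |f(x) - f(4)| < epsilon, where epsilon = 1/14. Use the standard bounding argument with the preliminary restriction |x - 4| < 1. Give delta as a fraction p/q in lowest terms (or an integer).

Factor: |x^2 - (4)^2| = |x - 4| * |x + 4|.
Impose |x - 4| < 1 first. Then |x + 4| = |(x - 4) + 2*(4)| <= |x - 4| + 2*|4| < 1 + 8 = 9.
So |x^2 - (4)^2| < delta * 9.
We need delta * 9 <= 1/14, i.e. delta <= 1/14/9 = 1/126.
Since 1/126 < 1, this is tighter than 1; take delta = 1/126.
So delta = 1/126 works.

1/126


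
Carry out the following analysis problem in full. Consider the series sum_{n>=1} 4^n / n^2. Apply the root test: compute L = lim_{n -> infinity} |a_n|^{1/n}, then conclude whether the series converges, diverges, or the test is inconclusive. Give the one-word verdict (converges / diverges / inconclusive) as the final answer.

Let a_n denote the general term. Form |a_n|^(1/n) and simplify:
|a_n|^(1/n) = 4/n^(2/n)
Take the limit as n -> infinity: L = 4.
Since L = 4 > 1, the root test implies divergence.

diverges


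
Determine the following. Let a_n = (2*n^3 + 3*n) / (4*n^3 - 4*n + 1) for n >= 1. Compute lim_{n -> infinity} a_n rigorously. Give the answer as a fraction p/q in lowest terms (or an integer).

Divide numerator and denominator by n^3, the highest power:
numerator / n^3 = 2 + 3/n^2
denominator / n^3 = 4 - 4/n^2 + n^(-3)
As n -> infinity, all terms of the form c/n^k (k >= 1) tend to 0.
So numerator / n^3 -> 2 and denominator / n^3 -> 4.
Therefore lim a_n = 1/2.

1/2


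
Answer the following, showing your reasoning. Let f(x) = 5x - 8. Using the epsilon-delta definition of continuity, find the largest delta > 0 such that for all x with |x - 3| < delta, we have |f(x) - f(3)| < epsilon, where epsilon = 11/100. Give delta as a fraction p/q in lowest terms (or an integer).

We compute f(3) = 5*(3) - 8 = 7.
|f(x) - f(3)| = |5x - 8 - (7)| = |5(x - 3)| = 5|x - 3|.
We need 5|x - 3| < 11/100, i.e. |x - 3| < 11/100 / 5 = 11/500.
So any delta <= 11/500 works. Conversely, if delta > 11/500, then x = 3 + 11/500 satisfies |x - 3| = 11/500 < delta but |f(x) - f(3)| = 5 * 11/500 = 11/100, which is not < 11/100; so no larger delta works.
Hence the largest such delta is 11/500.

11/500


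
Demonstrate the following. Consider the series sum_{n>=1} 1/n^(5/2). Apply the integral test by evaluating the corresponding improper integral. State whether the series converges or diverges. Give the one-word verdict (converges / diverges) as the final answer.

Let f(x) = x^(-5/2). Then f is positive, continuous, and decreasing on [1, infinity), so the integral test applies.
Compute the improper integral int_{1}^infinity f(x) dx:
  antiderivative F(x) = -2/(3*x^(3/2)).
  As x -> infinity, F(x) -> 0 (since p = 5/2 > 1).
  So int = F(infinity) - F(1) = 0 - (-2/3) = 2/3.
  Finite, so by the integral test, the series converges.

converges


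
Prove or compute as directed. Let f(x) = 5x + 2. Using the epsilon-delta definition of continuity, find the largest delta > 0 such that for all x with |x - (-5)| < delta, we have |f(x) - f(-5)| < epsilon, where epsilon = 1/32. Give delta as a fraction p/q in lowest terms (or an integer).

We compute f(-5) = 5*(-5) + 2 = -23.
|f(x) - f(-5)| = |5x + 2 - (-23)| = |5(x - (-5))| = 5|x - (-5)|.
We need 5|x - (-5)| < 1/32, i.e. |x - (-5)| < 1/32 / 5 = 1/160.
So any delta <= 1/160 works. Conversely, if delta > 1/160, then x = -5 + 1/160 satisfies |x - (-5)| = 1/160 < delta but |f(x) - f(-5)| = 5 * 1/160 = 1/32, which is not < 1/32; so no larger delta works.
Hence the largest such delta is 1/160.

1/160


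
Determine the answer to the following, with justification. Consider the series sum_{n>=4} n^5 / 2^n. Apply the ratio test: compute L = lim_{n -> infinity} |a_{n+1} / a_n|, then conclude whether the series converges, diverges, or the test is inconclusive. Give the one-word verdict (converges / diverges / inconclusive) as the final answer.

Let a_n denote the general term. Form the ratio a_{n+1}/a_n and simplify:
a_{n+1}/a_n = (n + 1)^5/(2*n^5)
Take the limit as n -> infinity: L = 1/2.
Since L = 1/2 < 1, the ratio test implies the series converges.

converges


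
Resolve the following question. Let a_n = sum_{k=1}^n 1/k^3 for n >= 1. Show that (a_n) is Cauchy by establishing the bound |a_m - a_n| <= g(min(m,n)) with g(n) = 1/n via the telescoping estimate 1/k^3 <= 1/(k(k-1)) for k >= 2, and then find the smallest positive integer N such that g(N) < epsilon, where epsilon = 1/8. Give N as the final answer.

For m > n >= 1: |a_m - a_n| = sum_{k=n+1}^m 1/k^3.
Use 1/k^3 <= 1/(k(k-1)) = 1/(k-1) - 1/k for k >= 2 (which holds since k^3 >= k^2 >= k(k-1) for k >= 2):
sum_{k=n+1}^m 1/k^3 <= sum_{k=n+1}^m (1/(k-1) - 1/k) = 1/n - 1/m <= 1/n.
By symmetry the same bound holds with n,m swapped, so |a_m - a_n| <= 1/min(m,n) = g(min(m,n)). Since g(n) -> 0, (a_n) is Cauchy.
Now solve g(N) < 1/8: 1/N < 1/8 <=> N > 1/(1/8) = 8.
The smallest integer strictly greater than 8 is N = 9.
Check: g(9) = 1/9 < 1/8; g(8) = 1/8 >= 1/8. So N = 9.

9


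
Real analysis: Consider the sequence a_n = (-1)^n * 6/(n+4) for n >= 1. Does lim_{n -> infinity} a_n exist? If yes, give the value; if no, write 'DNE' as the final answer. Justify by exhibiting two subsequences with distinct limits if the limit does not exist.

Examine the behaviour of a_n along subsequences.
Even-n subsequence a_{2k} = 6/(2k+4) -> 0. Odd-n subsequence a_{2k+1} = -6/(2k+5) -> 0. Both tend to 0, which suggests the limit is 0; verify directly.
|a_n - 0| = 6/(n+4) < 6/n for every n >= 1.
Given epsilon > 0, choose a positive integer N > 6/epsilon. Then for all n >= N, |a_n| < 6/n <= 6/N < epsilon.
So by the definition of the limit, lim a_n exists and equals 0.

0


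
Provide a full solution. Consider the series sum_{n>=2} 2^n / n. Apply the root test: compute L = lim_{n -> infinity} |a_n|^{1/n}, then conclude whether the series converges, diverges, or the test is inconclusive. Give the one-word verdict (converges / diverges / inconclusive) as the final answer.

Let a_n denote the general term. Form |a_n|^(1/n) and simplify:
|a_n|^(1/n) = 2/n^(1/n)
Take the limit as n -> infinity: L = 2.
Since L = 2 > 1, the root test implies divergence.

diverges


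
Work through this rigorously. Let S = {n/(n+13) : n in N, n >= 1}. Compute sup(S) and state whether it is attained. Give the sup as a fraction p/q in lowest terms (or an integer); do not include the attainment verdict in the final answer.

Analysis:
- Values: 1/14, 2/15, 3/16, 4/17, ... strictly increasing.
- Minimum is 1/14 (n=1); inf = 1/14 (attained).
- n/(n+13) = 1 - 13/(n+13) -> 1 from below as n -> infinity, and never equals 1.
- So sup = 1 (not attained).
Conclusion: sup(S) = 1, not attained in S.

1


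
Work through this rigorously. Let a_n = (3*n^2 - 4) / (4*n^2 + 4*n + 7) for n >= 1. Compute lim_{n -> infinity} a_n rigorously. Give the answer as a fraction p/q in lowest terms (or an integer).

Divide numerator and denominator by n^2, the highest power:
numerator / n^2 = 3 - 4/n^2
denominator / n^2 = 4 + 4/n + 7/n^2
As n -> infinity, all terms of the form c/n^k (k >= 1) tend to 0.
So numerator / n^2 -> 3 and denominator / n^2 -> 4.
Therefore lim a_n = 3/4.

3/4


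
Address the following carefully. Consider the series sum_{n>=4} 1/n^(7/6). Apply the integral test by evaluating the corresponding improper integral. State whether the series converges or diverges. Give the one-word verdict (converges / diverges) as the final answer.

Let f(x) = x^(-7/6). Then f is positive, continuous, and decreasing on [4, infinity), so the integral test applies.
Compute the improper integral int_{4}^infinity f(x) dx:
  antiderivative F(x) = -6/x^(1/6).
  As x -> infinity, F(x) -> 0 (since p = 7/6 > 1).
  So int = F(infinity) - F(4) = 0 - (-3*2^(2/3)) = 3*2^(2/3).
  Finite, so by the integral test, the series converges.

converges


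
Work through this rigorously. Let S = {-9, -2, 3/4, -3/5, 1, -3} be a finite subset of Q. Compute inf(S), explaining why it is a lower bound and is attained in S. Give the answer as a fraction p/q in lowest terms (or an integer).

S is finite, so inf(S) = min(S).
Sorted increasing:
-9, -3, -2, -3/5, 3/4, 1
The extremum is -9.
For every x in S, x >= -9. And -9 is in S, so it is attained.
Therefore inf(S) = -9.

-9


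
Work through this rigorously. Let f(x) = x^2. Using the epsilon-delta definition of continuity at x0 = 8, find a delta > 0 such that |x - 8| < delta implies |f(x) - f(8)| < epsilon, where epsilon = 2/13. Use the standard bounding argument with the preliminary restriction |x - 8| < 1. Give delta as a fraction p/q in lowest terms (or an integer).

Factor: |x^2 - (8)^2| = |x - 8| * |x + 8|.
Impose |x - 8| < 1 first. Then |x + 8| = |(x - 8) + 2*(8)| <= |x - 8| + 2*|8| < 1 + 16 = 17.
So |x^2 - (8)^2| < delta * 17.
We need delta * 17 <= 2/13, i.e. delta <= 2/13/17 = 2/221.
Since 2/221 < 1, this is tighter than 1; take delta = 2/221.
So delta = 2/221 works.

2/221


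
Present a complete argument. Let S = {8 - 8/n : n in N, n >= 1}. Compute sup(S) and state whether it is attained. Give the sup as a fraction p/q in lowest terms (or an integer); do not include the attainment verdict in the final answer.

Analysis:
- Values: 0, 4, 16/3, 6, ... strictly increasing.
- Minimum is 0 (n=1); inf = 0 (attained).
- 8 - 8/n -> 8 from below; sup = 8, not attained.
Conclusion: sup(S) = 8, not attained in S.

8


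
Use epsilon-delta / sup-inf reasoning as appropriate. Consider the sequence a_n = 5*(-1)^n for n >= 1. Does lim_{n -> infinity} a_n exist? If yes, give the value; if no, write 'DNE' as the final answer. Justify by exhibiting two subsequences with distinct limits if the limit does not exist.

Examine the behaviour of a_n along subsequences.
Even-n subsequence a_{2k} = 5 -> 5. Odd-n subsequence a_{2k+1} = -5 -> -5.
Since these two subsequential limits are 5 and -5, distinct, the full sequence cannot converge (a convergent sequence has all subsequences tending to the same limit). So lim a_n does not exist.

DNE


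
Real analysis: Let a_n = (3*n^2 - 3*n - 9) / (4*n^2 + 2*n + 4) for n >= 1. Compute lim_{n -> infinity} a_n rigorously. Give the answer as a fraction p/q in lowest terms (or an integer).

Divide numerator and denominator by n^2, the highest power:
numerator / n^2 = 3 - 3/n - 9/n^2
denominator / n^2 = 4 + 2/n + 4/n^2
As n -> infinity, all terms of the form c/n^k (k >= 1) tend to 0.
So numerator / n^2 -> 3 and denominator / n^2 -> 4.
Therefore lim a_n = 3/4.

3/4


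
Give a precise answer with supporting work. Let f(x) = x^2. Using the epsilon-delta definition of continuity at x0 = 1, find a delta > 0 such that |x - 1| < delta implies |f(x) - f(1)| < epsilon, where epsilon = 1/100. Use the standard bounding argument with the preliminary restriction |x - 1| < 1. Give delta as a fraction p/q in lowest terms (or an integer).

Factor: |x^2 - (1)^2| = |x - 1| * |x + 1|.
Impose |x - 1| < 1 first. Then |x + 1| = |(x - 1) + 2*(1)| <= |x - 1| + 2*|1| < 1 + 2 = 3.
So |x^2 - (1)^2| < delta * 3.
We need delta * 3 <= 1/100, i.e. delta <= 1/100/3 = 1/300.
Since 1/300 < 1, this is tighter than 1; take delta = 1/300.
So delta = 1/300 works.

1/300


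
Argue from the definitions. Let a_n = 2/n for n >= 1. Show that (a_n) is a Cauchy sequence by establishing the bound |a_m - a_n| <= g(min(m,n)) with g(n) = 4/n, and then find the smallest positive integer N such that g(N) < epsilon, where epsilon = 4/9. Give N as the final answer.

For any m, n >= 1, by the triangle inequality:
|a_m - a_n| = |2/m - 2/n| <= 2*1/m + 2*1/n <= 4/min(m,n).
So g(n) = 4/n bounds the Cauchy difference. Since g(n) -> 0, (a_n) is Cauchy.
Now solve g(N) < 4/9: 4/N < 4/9 <=> N > 4 / (4/9) = 9.
The smallest integer strictly greater than 9 is N = 10.
Check: g(10) = 4/10 = 2/5 < 4/9; g(9) = 4/9 >= 4/9. So N = 10.

10


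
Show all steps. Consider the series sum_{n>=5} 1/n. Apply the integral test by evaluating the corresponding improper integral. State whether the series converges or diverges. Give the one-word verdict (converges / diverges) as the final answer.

Let f(x) = 1/x. Then f is positive, continuous, and decreasing on [5, infinity), so the integral test applies.
Compute the improper integral int_{5}^infinity f(x) dx:
  antiderivative F(x) = log(x).
  As x -> infinity, log(x) -> infinity.
  So int = infinity - log(5) = infinity. By the integral test, the series diverges.

diverges


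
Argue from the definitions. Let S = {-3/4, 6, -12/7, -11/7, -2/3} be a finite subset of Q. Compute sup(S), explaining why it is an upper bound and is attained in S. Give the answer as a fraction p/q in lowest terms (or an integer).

S is finite, so sup(S) = max(S).
Sorted decreasing:
6, -2/3, -3/4, -11/7, -12/7
The extremum is 6.
For every x in S, x <= 6. And 6 is in S, so it is attained.
Therefore sup(S) = 6.

6


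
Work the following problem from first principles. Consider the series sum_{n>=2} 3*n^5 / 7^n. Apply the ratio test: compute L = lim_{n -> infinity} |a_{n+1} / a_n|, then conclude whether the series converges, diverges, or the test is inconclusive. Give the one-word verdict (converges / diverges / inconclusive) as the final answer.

Let a_n denote the general term. Form the ratio a_{n+1}/a_n and simplify:
a_{n+1}/a_n = (n + 1)^5/(7*n^5)
Take the limit as n -> infinity: L = 1/7.
Since L = 1/7 < 1, the ratio test implies the series converges.

converges


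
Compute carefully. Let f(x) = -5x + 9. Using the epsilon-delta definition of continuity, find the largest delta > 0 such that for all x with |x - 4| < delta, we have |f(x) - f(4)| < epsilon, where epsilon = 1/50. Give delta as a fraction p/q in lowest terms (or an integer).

We compute f(4) = -5*(4) + 9 = -11.
|f(x) - f(4)| = |-5x + 9 - (-11)| = |-5(x - 4)| = 5|x - 4|.
We need 5|x - 4| < 1/50, i.e. |x - 4| < 1/50 / 5 = 1/250.
So any delta <= 1/250 works. Conversely, if delta > 1/250, then x = 4 + 1/250 satisfies |x - 4| = 1/250 < delta but |f(x) - f(4)| = 5 * 1/250 = 1/50, which is not < 1/50; so no larger delta works.
Hence the largest such delta is 1/250.

1/250


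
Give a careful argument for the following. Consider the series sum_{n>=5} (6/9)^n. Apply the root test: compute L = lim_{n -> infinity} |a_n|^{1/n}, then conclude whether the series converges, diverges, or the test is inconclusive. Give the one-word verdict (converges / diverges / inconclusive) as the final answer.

Let a_n denote the general term. Form |a_n|^(1/n) and simplify:
|a_n|^(1/n) = 2/3
Take the limit as n -> infinity: L = 2/3.
Since L = 2/3 < 1, the root test implies convergence.

converges


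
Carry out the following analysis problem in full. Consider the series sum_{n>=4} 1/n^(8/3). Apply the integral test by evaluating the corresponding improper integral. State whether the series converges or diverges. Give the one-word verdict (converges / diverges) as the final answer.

Let f(x) = x^(-8/3). Then f is positive, continuous, and decreasing on [4, infinity), so the integral test applies.
Compute the improper integral int_{4}^infinity f(x) dx:
  antiderivative F(x) = -3/(5*x^(5/3)).
  As x -> infinity, F(x) -> 0 (since p = 8/3 > 1).
  So int = F(infinity) - F(4) = 0 - (-3*2^(2/3)/80) = 3*2^(2/3)/80.
  Finite, so by the integral test, the series converges.

converges


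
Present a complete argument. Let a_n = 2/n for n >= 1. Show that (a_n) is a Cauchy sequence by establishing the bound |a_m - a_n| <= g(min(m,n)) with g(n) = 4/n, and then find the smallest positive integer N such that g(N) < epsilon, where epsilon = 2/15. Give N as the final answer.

For any m, n >= 1, by the triangle inequality:
|a_m - a_n| = |2/m - 2/n| <= 2*1/m + 2*1/n <= 4/min(m,n).
So g(n) = 4/n bounds the Cauchy difference. Since g(n) -> 0, (a_n) is Cauchy.
Now solve g(N) < 2/15: 4/N < 2/15 <=> N > 4 / (2/15) = 30.
The smallest integer strictly greater than 30 is N = 31.
Check: g(31) = 4/31 = 4/31 < 2/15; g(30) = 2/15 >= 2/15. So N = 31.

31


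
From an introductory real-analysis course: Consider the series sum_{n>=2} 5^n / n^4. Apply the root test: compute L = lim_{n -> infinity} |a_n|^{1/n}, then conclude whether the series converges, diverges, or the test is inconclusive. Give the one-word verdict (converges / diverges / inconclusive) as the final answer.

Let a_n denote the general term. Form |a_n|^(1/n) and simplify:
|a_n|^(1/n) = 5/n^(4/n)
Take the limit as n -> infinity: L = 5.
Since L = 5 > 1, the root test implies divergence.

diverges


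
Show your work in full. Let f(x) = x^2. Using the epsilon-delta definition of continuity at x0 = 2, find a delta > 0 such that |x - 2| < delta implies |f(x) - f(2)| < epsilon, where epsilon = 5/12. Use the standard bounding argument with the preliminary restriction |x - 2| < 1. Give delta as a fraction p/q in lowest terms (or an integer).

Factor: |x^2 - (2)^2| = |x - 2| * |x + 2|.
Impose |x - 2| < 1 first. Then |x + 2| = |(x - 2) + 2*(2)| <= |x - 2| + 2*|2| < 1 + 4 = 5.
So |x^2 - (2)^2| < delta * 5.
We need delta * 5 <= 5/12, i.e. delta <= 5/12/5 = 1/12.
Since 1/12 < 1, this is tighter than 1; take delta = 1/12.
So delta = 1/12 works.

1/12


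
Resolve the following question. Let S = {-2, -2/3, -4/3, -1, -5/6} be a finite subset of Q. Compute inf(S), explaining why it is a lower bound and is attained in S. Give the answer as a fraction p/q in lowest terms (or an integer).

S is finite, so inf(S) = min(S).
Sorted increasing:
-2, -4/3, -1, -5/6, -2/3
The extremum is -2.
For every x in S, x >= -2. And -2 is in S, so it is attained.
Therefore inf(S) = -2.

-2


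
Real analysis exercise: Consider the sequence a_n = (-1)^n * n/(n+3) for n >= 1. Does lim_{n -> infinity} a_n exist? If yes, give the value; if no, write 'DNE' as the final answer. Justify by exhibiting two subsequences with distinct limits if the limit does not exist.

Examine the behaviour of a_n along subsequences.
a_{2k} = 2k/(2k+3) -> 1. a_{2k+1} = -(2k+1)/(2k+4) -> -1.
Since these two subsequential limits are 1 and -1, distinct, the full sequence cannot converge (a convergent sequence has all subsequences tending to the same limit). So lim a_n does not exist.

DNE


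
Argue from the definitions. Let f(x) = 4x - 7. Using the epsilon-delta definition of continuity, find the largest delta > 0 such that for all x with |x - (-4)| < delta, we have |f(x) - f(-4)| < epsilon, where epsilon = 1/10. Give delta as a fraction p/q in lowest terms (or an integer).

We compute f(-4) = 4*(-4) - 7 = -23.
|f(x) - f(-4)| = |4x - 7 - (-23)| = |4(x - (-4))| = 4|x - (-4)|.
We need 4|x - (-4)| < 1/10, i.e. |x - (-4)| < 1/10 / 4 = 1/40.
So any delta <= 1/40 works. Conversely, if delta > 1/40, then x = -4 + 1/40 satisfies |x - (-4)| = 1/40 < delta but |f(x) - f(-4)| = 4 * 1/40 = 1/10, which is not < 1/10; so no larger delta works.
Hence the largest such delta is 1/40.

1/40


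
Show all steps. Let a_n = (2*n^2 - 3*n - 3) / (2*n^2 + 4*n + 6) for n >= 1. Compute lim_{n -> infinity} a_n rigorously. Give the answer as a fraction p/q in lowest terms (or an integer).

Divide numerator and denominator by n^2, the highest power:
numerator / n^2 = 2 - 3/n - 3/n^2
denominator / n^2 = 2 + 4/n + 6/n^2
As n -> infinity, all terms of the form c/n^k (k >= 1) tend to 0.
So numerator / n^2 -> 2 and denominator / n^2 -> 2.
Therefore lim a_n = 1.

1
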